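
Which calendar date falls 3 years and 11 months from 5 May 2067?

April 5, 2071

Counting forward 3 years and 11 months from May 5, 2067.
+3 years → 2070; month 5 + 11 = 16, which is month 4 of year 2071 → April 2071.
Day 5 is valid in April, giving April 5, 2071.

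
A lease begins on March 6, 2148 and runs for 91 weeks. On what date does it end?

Counting forward 91 weeks = 637 days from March 6, 2148.
March has 31 days, so 31 − 6 = 25 days remain after March 6, 2148; 637 − 25 = 612 left.
April 2148 has 30 days: 612 − 30 = 582 left.
May 2148 has 31 days: 582 − 31 = 551 left.
June 2148 has 30 days: 551 − 30 = 521 left.
July 2148 has 31 days: 521 − 31 = 490 left.
August 2148 has 31 days: 490 − 31 = 459 left.
September 2148 has 30 days: 459 − 30 = 429 left.
October 2148 has 31 days: 429 − 31 = 398 left.
November 2148 has 30 days: 398 − 30 = 368 left.
December 2148 has 31 days: 368 − 31 = 337 left.
January 2149 has 31 days: 337 − 31 = 306 left.
February 2149 has 28 days (2149 is not a leap year): 306 − 28 = 278 left.
March 2149 has 31 days: 278 − 31 = 247 left.
April 2149 has 30 days: 247 − 30 = 217 left.
May 2149 has 31 days: 217 − 31 = 186 left.
June 2149 has 30 days: 186 − 30 = 156 left.
July 2149 has 31 days: 156 − 31 = 125 left.
August 2149 has 31 days: 125 − 31 = 94 left.
September 2149 has 30 days: 94 − 30 = 64 left.
October 2149 has 31 days: 64 − 31 = 33 left.
November 2149 has 30 days: 33 − 30 = 3 left.
3 days into December 2149 → December 3, 2149.

December 3, 2149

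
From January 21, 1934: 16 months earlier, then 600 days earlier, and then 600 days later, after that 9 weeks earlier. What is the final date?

Counting back 16 months from January 21, 1934:
month 1 − 16 = -15, which is month 9 of year 1932 → September 1932.
Day 21 is valid in September, giving September 21, 1932.
Going back 600 days from September 21, 1932:
Going back 21 days from September 21, 1932 reaches the end of the previous month; 600 − 21 = 579 left.
August 1932 has 31 days: 579 − 31 = 548 left.
July 1932 has 31 days: 548 − 31 = 517 left.
June 1932 has 30 days: 517 − 30 = 487 left.
May 1932 has 31 days: 487 − 31 = 456 left.
April 1932 has 30 days: 456 − 30 = 426 left.
March 1932 has 31 days: 426 − 31 = 395 left.
February 1932 has 29 days (1932 is a leap year): 395 − 29 = 366 left.
January 1932 has 31 days: 366 − 31 = 335 left.
December 1931 has 31 days: 335 − 31 = 304 left.
November 1931 has 30 days: 304 − 30 = 274 left.
October 1931 has 31 days: 274 − 31 = 243 left.
September 1931 has 30 days: 243 − 30 = 213 left.
August 1931 has 31 days: 213 − 31 = 182 left.
July 1931 has 31 days: 182 − 31 = 151 left.
June 1931 has 30 days: 151 − 30 = 121 left.
May 1931 has 31 days: 121 − 31 = 90 left.
April 1931 has 30 days: 90 − 30 = 60 left.
March 1931 has 31 days: 60 − 31 = 29 left.
February 1931 has 28 days (1931 is not a leap year): 29 − 28 = 1 left.
January 1931 has 31 days; 31 − 1 = 30 → January 30, 1931.
Adding 600 days from January 30, 1931:
January has 31 days, so 31 − 30 = 1 day remains after January 30, 1931; 600 − 1 = 599 left.
February 1931 has 28 days (1931 is not a leap year): 599 − 28 = 571 left.
March 1931 has 31 days: 571 − 31 = 540 left.
April 1931 has 30 days: 540 − 30 = 510 left.
May 1931 has 31 days: 510 − 31 = 479 left.
June 1931 has 30 days: 479 − 30 = 449 left.
July 1931 has 31 days: 449 − 31 = 418 left.
August 1931 has 31 days: 418 − 31 = 387 left.
September 1931 has 30 days: 387 − 30 = 357 left.
October 1931 has 31 days: 357 − 31 = 326 left.
November 1931 has 30 days: 326 − 30 = 296 left.
December 1931 has 31 days: 296 − 31 = 265 left.
January 1932 has 31 days: 265 − 31 = 234 left.
February 1932 has 29 days (1932 is a leap year): 234 − 29 = 205 left.
March 1932 has 31 days: 205 − 31 = 174 left.
April 1932 has 30 days: 174 − 30 = 144 left.
May 1932 has 31 days: 144 − 31 = 113 left.
June 1932 has 30 days: 113 − 30 = 83 left.
July 1932 has 31 days: 83 − 31 = 52 left.
August 1932 has 31 days: 52 − 31 = 21 left.
21 days into September 1932 → September 21, 1932.
Subtracting 9 weeks (= 63 days) from September 21, 1932:
Going back 21 days from September 21, 1932 reaches the end of the previous month; 63 − 21 = 42 left.
August 1932 has 31 days: 42 − 31 = 11 left.
July 1932 has 31 days; 31 − 11 = 20 → July 20, 1932.

July 20, 1932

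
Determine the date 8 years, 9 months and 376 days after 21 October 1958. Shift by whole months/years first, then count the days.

July 31, 1968

Advancing 8 years, 9 months and 376 days from October 21, 1958: first the month/year part, then the days.
+8 years → 1966; month 10 + 9 = 19, which is month 7 of year 1967 → July 1967.
Day 21 is valid in July, giving July 21, 1967.
Now add 376 days from July 21, 1967.
July has 31 days, so 31 − 21 = 10 days remain after July 21, 1967; 376 − 10 = 366 left.
August 1967 has 31 days: 366 − 31 = 335 left.
September 1967 has 30 days: 335 − 30 = 305 left.
October 1967 has 31 days: 305 − 31 = 274 left.
November 1967 has 30 days: 274 − 30 = 244 left.
December 1967 has 31 days: 244 − 31 = 213 left.
January 1968 has 31 days: 213 − 31 = 182 left.
February 1968 has 29 days (1968 is a leap year): 182 − 29 = 153 left.
March 1968 has 31 days: 153 − 31 = 122 left.
April 1968 has 30 days: 122 − 30 = 92 left.
May 1968 has 31 days: 92 − 31 = 61 left.
June 1968 has 30 days: 61 − 30 = 31 left.
31 days into July 1968 → July 31, 1968.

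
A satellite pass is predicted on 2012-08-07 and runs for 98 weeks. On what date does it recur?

Adding 98 weeks = 686 days from August 7, 2012.
August has 31 days, so 31 − 7 = 24 days remain after August 7, 2012; 686 − 24 = 662 left.
September 2012 has 30 days: 662 − 30 = 632 left.
October 2012 has 31 days: 632 − 31 = 601 left.
November 2012 has 30 days: 601 − 30 = 571 left.
December 2012 has 31 days: 571 − 31 = 540 left.
January 2013 has 31 days: 540 − 31 = 509 left.
February 2013 has 28 days (2013 is not a leap year): 509 − 28 = 481 left.
March 2013 has 31 days: 481 − 31 = 450 left.
April 2013 has 30 days: 450 − 30 = 420 left.
May 2013 has 31 days: 420 − 31 = 389 left.
June 2013 has 30 days: 389 − 30 = 359 left.
July 2013 has 31 days: 359 − 31 = 328 left.
August 2013 has 31 days: 328 − 31 = 297 left.
September 2013 has 30 days: 297 − 30 = 267 left.
October 2013 has 31 days: 267 − 31 = 236 left.
November 2013 has 30 days: 236 − 30 = 206 left.
December 2013 has 31 days: 206 − 31 = 175 left.
January 2014 has 31 days: 175 − 31 = 144 left.
February 2014 has 28 days (2014 is not a leap year): 144 − 28 = 116 left.
March 2014 has 31 days: 116 − 31 = 85 left.
April 2014 has 30 days: 85 − 30 = 55 left.
May 2014 has 31 days: 55 − 31 = 24 left.
24 days into June 2014 → June 24, 2014.

June 24, 2014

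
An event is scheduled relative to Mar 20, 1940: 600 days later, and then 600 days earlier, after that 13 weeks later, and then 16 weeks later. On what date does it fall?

Counting forward 600 days from March 20, 1940:
March has 31 days, so 31 − 20 = 11 days remain after March 20, 1940; 600 − 11 = 589 left.
April 1940 has 30 days: 589 − 30 = 559 left.
May 1940 has 31 days: 559 − 31 = 528 left.
June 1940 has 30 days: 528 − 30 = 498 left.
July 1940 has 31 days: 498 − 31 = 467 left.
August 1940 has 31 days: 467 − 31 = 436 left.
September 1940 has 30 days: 436 − 30 = 406 left.
October 1940 has 31 days: 406 − 31 = 375 left.
November 1940 has 30 days: 375 − 30 = 345 left.
December 1940 has 31 days: 345 − 31 = 314 left.
January 1941 has 31 days: 314 − 31 = 283 left.
February 1941 has 28 days (1941 is not a leap year): 283 − 28 = 255 left.
March 1941 has 31 days: 255 − 31 = 224 left.
April 1941 has 30 days: 224 − 30 = 194 left.
May 1941 has 31 days: 194 − 31 = 163 left.
June 1941 has 30 days: 163 − 30 = 133 left.
July 1941 has 31 days: 133 − 31 = 102 left.
August 1941 has 31 days: 102 − 31 = 71 left.
September 1941 has 30 days: 71 − 30 = 41 left.
October 1941 has 31 days: 41 − 31 = 10 left.
10 days into November 1941 → November 10, 1941.
Counting back 600 days from November 10, 1941:
Going back 10 days from November 10, 1941 reaches the end of the previous month; 600 − 10 = 590 left.
October 1941 has 31 days: 590 − 31 = 559 left.
September 1941 has 30 days: 559 − 30 = 529 left.
August 1941 has 31 days: 529 − 31 = 498 left.
July 1941 has 31 days: 498 − 31 = 467 left.
June 1941 has 30 days: 467 − 30 = 437 left.
May 1941 has 31 days: 437 − 31 = 406 left.
April 1941 has 30 days: 406 − 30 = 376 left.
March 1941 has 31 days: 376 − 31 = 345 left.
February 1941 has 28 days (1941 is not a leap year): 345 − 28 = 317 left.
January 1941 has 31 days: 317 − 31 = 286 left.
December 1940 has 31 days: 286 − 31 = 255 left.
November 1940 has 30 days: 255 − 30 = 225 left.
October 1940 has 31 days: 225 − 31 = 194 left.
September 1940 has 30 days: 194 − 30 = 164 left.
August 1940 has 31 days: 164 − 31 = 133 left.
July 1940 has 31 days: 133 − 31 = 102 left.
June 1940 has 30 days: 102 − 30 = 72 left.
May 1940 has 31 days: 72 − 31 = 41 left.
April 1940 has 30 days: 41 − 30 = 11 left.
March 1940 has 31 days; 31 − 11 = 20 → March 20, 1940.
Adding 13 weeks (= 91 days) from March 20, 1940:
March has 31 days, so 31 − 20 = 11 days remain after March 20, 1940; 91 − 11 = 80 left.
April 1940 has 30 days: 80 − 30 = 50 left.
May 1940 has 31 days: 50 − 31 = 19 left.
19 days into June 1940 → June 19, 1940.
Adding 16 weeks (= 112 days) from June 19, 1940:
June has 30 days, so 30 − 19 = 11 days remain after June 19, 1940; 112 − 11 = 101 left.
July 1940 has 31 days: 101 − 31 = 70 left.
August 1940 has 31 days: 70 − 31 = 39 left.
September 1940 has 30 days: 39 − 30 = 9 left.
9 days into October 1940 → October 9, 1940.

October 9, 1940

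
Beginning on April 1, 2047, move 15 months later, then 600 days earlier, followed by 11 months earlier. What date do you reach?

Advancing 15 months from April 1, 2047:
month 4 + 15 = 19, which is month 7 of year 2048 → July 2048.
Day 1 is valid in July, giving July 1, 2048.
Counting back 600 days from July 1, 2048:
Going back 1 day from July 1, 2048 reaches the end of the previous month; 600 − 1 = 599 left.
June 2048 has 30 days: 599 − 30 = 569 left.
May 2048 has 31 days: 569 − 31 = 538 left.
April 2048 has 30 days: 538 − 30 = 508 left.
March 2048 has 31 days: 508 − 31 = 477 left.
February 2048 has 29 days (2048 is a leap year): 477 − 29 = 448 left.
January 2048 has 31 days: 448 − 31 = 417 left.
December 2047 has 31 days: 417 − 31 = 386 left.
November 2047 has 30 days: 386 − 30 = 356 left.
October 2047 has 31 days: 356 − 31 = 325 left.
September 2047 has 30 days: 325 − 30 = 295 left.
August 2047 has 31 days: 295 − 31 = 264 left.
July 2047 has 31 days: 264 − 31 = 233 left.
June 2047 has 30 days: 233 − 30 = 203 left.
May 2047 has 31 days: 203 − 31 = 172 left.
April 2047 has 30 days: 172 − 30 = 142 left.
March 2047 has 31 days: 142 − 31 = 111 left.
February 2047 has 28 days (2047 is not a leap year): 111 − 28 = 83 left.
January 2047 has 31 days: 83 − 31 = 52 left.
December 2046 has 31 days: 52 − 31 = 21 left.
November 2046 has 30 days; 30 − 21 = 9 → November 9, 2046.
Going back 11 months from November 9, 2046:
month 11 − 11 = 0, which is month 12 of year 2045 → December 2045.
Day 9 is valid in December, giving December 9, 2045.

December 9, 2045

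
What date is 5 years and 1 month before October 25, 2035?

September 25, 2030

Subtracting 5 years and 1 month from October 25, 2035.
-5 years → 2030; month 10 − 1 = 9 → September 2030.
Day 25 is valid in September, giving September 25, 2030.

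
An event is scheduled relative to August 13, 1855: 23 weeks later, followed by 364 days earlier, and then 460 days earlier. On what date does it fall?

Advancing 23 weeks (= 161 days) from August 13, 1855:
August has 31 days, so 31 − 13 = 18 days remain after August 13, 1855; 161 − 18 = 143 left.
September 1855 has 30 days: 143 − 30 = 113 left.
October 1855 has 31 days: 113 − 31 = 82 left.
November 1855 has 30 days: 82 − 30 = 52 left.
December 1855 has 31 days: 52 − 31 = 21 left.
21 days into January 1856 → January 21, 1856.
Counting back 364 days from January 21, 1856:
Going back 21 days from January 21, 1856 reaches the end of the previous month; 364 − 21 = 343 left.
December 1855 has 31 days: 343 − 31 = 312 left.
November 1855 has 30 days: 312 − 30 = 282 left.
October 1855 has 31 days: 282 − 31 = 251 left.
September 1855 has 30 days: 251 − 30 = 221 left.
August 1855 has 31 days: 221 − 31 = 190 left.
July 1855 has 31 days: 190 − 31 = 159 left.
June 1855 has 30 days: 159 − 30 = 129 left.
May 1855 has 31 days: 129 − 31 = 98 left.
April 1855 has 30 days: 98 − 30 = 68 left.
March 1855 has 31 days: 68 − 31 = 37 left.
February 1855 has 28 days (1855 is not a leap year): 37 − 28 = 9 left.
January 1855 has 31 days; 31 − 9 = 22 → January 22, 1855.
Counting back 460 days from January 22, 1855:
Going back 22 days from January 22, 1855 reaches the end of the previous month; 460 − 22 = 438 left.
December 1854 has 31 days: 438 − 31 = 407 left.
November 1854 has 30 days: 407 − 30 = 377 left.
October 1854 has 31 days: 377 − 31 = 346 left.
September 1854 has 30 days: 346 − 30 = 316 left.
August 1854 has 31 days: 316 − 31 = 285 left.
July 1854 has 31 days: 285 − 31 = 254 left.
June 1854 has 30 days: 254 − 30 = 224 left.
May 1854 has 31 days: 224 − 31 = 193 left.
April 1854 has 30 days: 193 − 30 = 163 left.
March 1854 has 31 days: 163 − 31 = 132 left.
February 1854 has 28 days (1854 is not a leap year): 132 − 28 = 104 left.
January 1854 has 31 days: 104 − 31 = 73 left.
December 1853 has 31 days: 73 − 31 = 42 left.
November 1853 has 30 days: 42 − 30 = 12 left.
October 1853 has 31 days; 31 − 12 = 19 → October 19, 1853.

October 19, 1853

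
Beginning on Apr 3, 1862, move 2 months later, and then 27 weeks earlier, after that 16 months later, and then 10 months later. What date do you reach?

Counting forward 2 months from April 3, 1862:
month 4 + 2 = 6 → June 1862.
Day 3 is valid in June, giving June 3, 1862.
Subtracting 27 weeks (= 189 days) from June 3, 1862:
Going back 3 days from June 3, 1862 reaches the end of the previous month; 189 − 3 = 186 left.
May 1862 has 31 days: 186 − 31 = 155 left.
April 1862 has 30 days: 155 − 30 = 125 left.
March 1862 has 31 days: 125 − 31 = 94 left.
February 1862 has 28 days (1862 is not a leap year): 94 − 28 = 66 left.
January 1862 has 31 days: 66 − 31 = 35 left.
December 1861 has 31 days: 35 − 31 = 4 left.
November 1861 has 30 days; 30 − 4 = 26 → November 26, 1861.
Adding 16 months from November 26, 1861:
month 11 + 16 = 27, which is month 3 of year 1863 → March 1863.
Day 26 is valid in March, giving March 26, 1863.
Adding 10 months from March 26, 1863:
month 3 + 10 = 13, which is month 1 of year 1864 → January 1864.
Day 26 is valid in January, giving January 26, 1864.

January 26, 1864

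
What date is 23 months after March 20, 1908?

Adding 23 months from March 20, 1908.
month 3 + 23 = 26, which is month 2 of year 1910 → February 1910.
Day 20 is valid in February, giving February 20, 1910.

February 20, 1910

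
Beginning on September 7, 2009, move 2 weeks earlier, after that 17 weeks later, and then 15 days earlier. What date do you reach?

Subtracting 2 weeks (= 14 days) from September 7, 2009:
Going back 7 days from September 7, 2009 reaches the end of the previous month; 14 − 7 = 7 left.
August 2009 has 31 days; 31 − 7 = 24 → August 24, 2009.
Advancing 17 weeks (= 119 days) from August 24, 2009:
August has 31 days, so 31 − 24 = 7 days remain after August 24, 2009; 119 − 7 = 112 left.
September 2009 has 30 days: 112 − 30 = 82 left.
October 2009 has 31 days: 82 − 31 = 51 left.
November 2009 has 30 days: 51 − 30 = 21 left.
21 days into December 2009 → December 21, 2009.
Going back 15 days from December 21, 2009:
21 − 15 = 6, still in December 2009.

December 6, 2009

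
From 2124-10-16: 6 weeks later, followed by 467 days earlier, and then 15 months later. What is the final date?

November 18, 2124

Advancing 6 weeks (= 42 days) from October 16, 2124:
October has 31 days, so 31 − 16 = 15 days remain after October 16, 2124; 42 − 15 = 27 left.
27 days into November 2124 → November 27, 2124.
Subtracting 467 days from November 27, 2124:
Going back 27 days from November 27, 2124 reaches the end of the previous month; 467 − 27 = 440 left.
October 2124 has 31 days: 440 − 31 = 409 left.
September 2124 has 30 days: 409 − 30 = 379 left.
August 2124 has 31 days: 379 − 31 = 348 left.
July 2124 has 31 days: 348 − 31 = 317 left.
June 2124 has 30 days: 317 − 30 = 287 left.
May 2124 has 31 days: 287 − 31 = 256 left.
April 2124 has 30 days: 256 − 30 = 226 left.
March 2124 has 31 days: 226 − 31 = 195 left.
February 2124 has 29 days (2124 is a leap year): 195 − 29 = 166 left.
January 2124 has 31 days: 166 − 31 = 135 left.
December 2123 has 31 days: 135 − 31 = 104 left.
November 2123 has 30 days: 104 − 30 = 74 left.
October 2123 has 31 days: 74 − 31 = 43 left.
September 2123 has 30 days: 43 − 30 = 13 left.
August 2123 has 31 days; 31 − 13 = 18 → August 18, 2123.
Advancing 15 months from August 18, 2123:
month 8 + 15 = 23, which is month 11 of year 2124 → November 2124.
Day 18 is valid in November, giving November 18, 2124.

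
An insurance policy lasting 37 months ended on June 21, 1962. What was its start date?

Subtracting 37 months from June 21, 1962.
month 6 − 37 = -31, which is month 5 of year 1959 → May 1959.
Day 21 is valid in May, giving May 21, 1959.

May 21, 1959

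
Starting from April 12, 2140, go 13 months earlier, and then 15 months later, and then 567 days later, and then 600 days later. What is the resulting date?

August 23, 2143

Subtracting 13 months from April 12, 2140:
month 4 − 13 = -9, which is month 3 of year 2139 → March 2139.
Day 12 is valid in March, giving March 12, 2139.
Adding 15 months from March 12, 2139:
month 3 + 15 = 18, which is month 6 of year 2140 → June 2140.
Day 12 is valid in June, giving June 12, 2140.
Advancing 567 days from June 12, 2140:
June has 30 days, so 30 − 12 = 18 days remain after June 12, 2140; 567 − 18 = 549 left.
July 2140 has 31 days: 549 − 31 = 518 left.
August 2140 has 31 days: 518 − 31 = 487 left.
September 2140 has 30 days: 487 − 30 = 457 left.
October 2140 has 31 days: 457 − 31 = 426 left.
November 2140 has 30 days: 426 − 30 = 396 left.
December 2140 has 31 days: 396 − 31 = 365 left.
January 2141 has 31 days: 365 − 31 = 334 left.
February 2141 has 28 days (2141 is not a leap year): 334 − 28 = 306 left.
March 2141 has 31 days: 306 − 31 = 275 left.
April 2141 has 30 days: 275 − 30 = 245 left.
May 2141 has 31 days: 245 − 31 = 214 left.
June 2141 has 30 days: 214 − 30 = 184 left.
July 2141 has 31 days: 184 − 31 = 153 left.
August 2141 has 31 days: 153 − 31 = 122 left.
September 2141 has 30 days: 122 − 30 = 92 left.
October 2141 has 31 days: 92 − 31 = 61 left.
November 2141 has 30 days: 61 − 30 = 31 left.
31 days into December 2141 → December 31, 2141.
Counting forward 600 days from December 31, 2141:
December has 31 days, so 31 − 31 = 0 days remain after December 31, 2141; 600 − 0 = 600 left.
January 2142 has 31 days: 600 − 31 = 569 left.
February 2142 has 28 days (2142 is not a leap year): 569 − 28 = 541 left.
March 2142 has 31 days: 541 − 31 = 510 left.
April 2142 has 30 days: 510 − 30 = 480 left.
May 2142 has 31 days: 480 − 31 = 449 left.
June 2142 has 30 days: 449 − 30 = 419 left.
July 2142 has 31 days: 419 − 31 = 388 left.
August 2142 has 31 days: 388 − 31 = 357 left.
September 2142 has 30 days: 357 − 30 = 327 left.
October 2142 has 31 days: 327 − 31 = 296 left.
November 2142 has 30 days: 296 − 30 = 266 left.
December 2142 has 31 days: 266 − 31 = 235 left.
January 2143 has 31 days: 235 − 31 = 204 left.
February 2143 has 28 days (2143 is not a leap year): 204 − 28 = 176 left.
March 2143 has 31 days: 176 − 31 = 145 left.
April 2143 has 30 days: 145 − 30 = 115 left.
May 2143 has 31 days: 115 − 31 = 84 left.
June 2143 has 30 days: 84 − 30 = 54 left.
July 2143 has 31 days: 54 − 31 = 23 left.
23 days into August 2143 → August 23, 2143.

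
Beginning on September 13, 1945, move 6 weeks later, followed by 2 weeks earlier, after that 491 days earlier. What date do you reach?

Counting forward 6 weeks (= 42 days) from September 13, 1945:
September has 30 days, so 30 − 13 = 17 days remain after September 13, 1945; 42 − 17 = 25 left.
25 days into October 1945 → October 25, 1945.
Counting back 2 weeks (= 14 days) from October 25, 1945:
25 − 14 = 11, still in October 1945.
Subtracting 491 days from October 11, 1945:
Going back 11 days from October 11, 1945 reaches the end of the previous month; 491 − 11 = 480 left.
September 1945 has 30 days: 480 − 30 = 450 left.
August 1945 has 31 days: 450 − 31 = 419 left.
July 1945 has 31 days: 419 − 31 = 388 left.
June 1945 has 30 days: 388 − 30 = 358 left.
May 1945 has 31 days: 358 − 31 = 327 left.
April 1945 has 30 days: 327 − 30 = 297 left.
March 1945 has 31 days: 297 − 31 = 266 left.
February 1945 has 28 days (1945 is not a leap year): 266 − 28 = 238 left.
January 1945 has 31 days: 238 − 31 = 207 left.
December 1944 has 31 days: 207 − 31 = 176 left.
November 1944 has 30 days: 176 − 30 = 146 left.
October 1944 has 31 days: 146 − 31 = 115 left.
September 1944 has 30 days: 115 − 30 = 85 left.
August 1944 has 31 days: 85 − 31 = 54 left.
July 1944 has 31 days: 54 − 31 = 23 left.
June 1944 has 30 days; 30 − 23 = 7 → June 7, 1944.

June 7, 1944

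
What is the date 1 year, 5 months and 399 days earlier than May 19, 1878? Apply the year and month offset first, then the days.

November 16, 1875

Going back 1 year, 5 months and 399 days from May 19, 1878: first the month/year part, then the days.
-1 year → 1877; month 5 − 5 = 0, which is month 12 of year 1876 → December 1876.
Day 19 is valid in December, giving December 19, 1876.
Now subtract 399 days from December 19, 1876.
Going back 19 days from December 19, 1876 reaches the end of the previous month; 399 − 19 = 380 left.
November 1876 has 30 days: 380 − 30 = 350 left.
October 1876 has 31 days: 350 − 31 = 319 left.
September 1876 has 30 days: 319 − 30 = 289 left.
August 1876 has 31 days: 289 − 31 = 258 left.
July 1876 has 31 days: 258 − 31 = 227 left.
June 1876 has 30 days: 227 − 30 = 197 left.
May 1876 has 31 days: 197 − 31 = 166 left.
April 1876 has 30 days: 166 − 30 = 136 left.
March 1876 has 31 days: 136 − 31 = 105 left.
February 1876 has 29 days (1876 is a leap year): 105 − 29 = 76 left.
January 1876 has 31 days: 76 − 31 = 45 left.
December 1875 has 31 days: 45 − 31 = 14 left.
November 1875 has 30 days; 30 − 14 = 16 → November 16, 1875.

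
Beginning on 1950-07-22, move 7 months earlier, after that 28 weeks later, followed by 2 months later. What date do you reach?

Subtracting 7 months from July 22, 1950:
month 7 − 7 = 0, which is month 12 of year 1949 → December 1949.
Day 22 is valid in December, giving December 22, 1949.
Advancing 28 weeks (= 196 days) from December 22, 1949:
December has 31 days, so 31 − 22 = 9 days remain after December 22, 1949; 196 − 9 = 187 left.
January 1950 has 31 days: 187 − 31 = 156 left.
February 1950 has 28 days (1950 is not a leap year): 156 − 28 = 128 left.
March 1950 has 31 days: 128 − 31 = 97 left.
April 1950 has 30 days: 97 − 30 = 67 left.
May 1950 has 31 days: 67 − 31 = 36 left.
June 1950 has 30 days: 36 − 30 = 6 left.
6 days into July 1950 → July 6, 1950.
Counting forward 2 months from July 6, 1950:
month 7 + 2 = 9 → September 1950.
Day 6 is valid in September, giving September 6, 1950.

September 6, 1950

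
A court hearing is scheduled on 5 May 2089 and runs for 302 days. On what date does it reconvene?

March 3, 2090

Adding 302 days from May 5, 2089.
May has 31 days, so 31 − 5 = 26 days remain after May 5, 2089; 302 − 26 = 276 left.
June 2089 has 30 days: 276 − 30 = 246 left.
July 2089 has 31 days: 246 − 31 = 215 left.
August 2089 has 31 days: 215 − 31 = 184 left.
September 2089 has 30 days: 184 − 30 = 154 left.
October 2089 has 31 days: 154 − 31 = 123 left.
November 2089 has 30 days: 123 − 30 = 93 left.
December 2089 has 31 days: 93 − 31 = 62 left.
January 2090 has 31 days: 62 − 31 = 31 left.
February 2090 has 28 days (2090 is not a leap year): 31 − 28 = 3 left.
3 days into March 2090 → March 3, 2090.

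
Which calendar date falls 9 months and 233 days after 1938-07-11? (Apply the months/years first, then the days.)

Adding 9 months and 233 days from July 11, 1938: first the month/year part, then the days.
month 7 + 9 = 16, which is month 4 of year 1939 → April 1939.
Day 11 is valid in April, giving April 11, 1939.
Now add 233 days from April 11, 1939.
April has 30 days, so 30 − 11 = 19 days remain after April 11, 1939; 233 − 19 = 214 left.
May 1939 has 31 days: 214 − 31 = 183 left.
June 1939 has 30 days: 183 − 30 = 153 left.
July 1939 has 31 days: 153 − 31 = 122 left.
August 1939 has 31 days: 122 − 31 = 91 left.
September 1939 has 30 days: 91 − 30 = 61 left.
October 1939 has 31 days: 61 − 31 = 30 left.
30 days into November 1939 → November 30, 1939.

November 30, 1939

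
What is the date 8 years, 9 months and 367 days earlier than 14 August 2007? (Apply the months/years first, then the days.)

November 12, 1997

Going back 8 years, 9 months and 367 days from August 14, 2007: first the month/year part, then the days.
-8 years → 1999; month 8 − 9 = -1, which is month 11 of year 1998 → November 1998.
Day 14 is valid in November, giving November 14, 1998.
Now subtract 367 days from November 14, 1998.
Going back 14 days from November 14, 1998 reaches the end of the previous month; 367 − 14 = 353 left.
October 1998 has 31 days: 353 − 31 = 322 left.
September 1998 has 30 days: 322 − 30 = 292 left.
August 1998 has 31 days: 292 − 31 = 261 left.
July 1998 has 31 days: 261 − 31 = 230 left.
June 1998 has 30 days: 230 − 30 = 200 left.
May 1998 has 31 days: 200 − 31 = 169 left.
April 1998 has 30 days: 169 − 30 = 139 left.
March 1998 has 31 days: 139 − 31 = 108 left.
February 1998 has 28 days (1998 is not a leap year): 108 − 28 = 80 left.
January 1998 has 31 days: 80 − 31 = 49 left.
December 1997 has 31 days: 49 − 31 = 18 left.
November 1997 has 30 days; 30 − 18 = 12 → November 12, 1997.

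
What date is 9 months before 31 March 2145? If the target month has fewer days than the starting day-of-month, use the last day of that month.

Subtracting 9 months from March 31, 2145.
month 3 − 9 = -6, which is month 6 of year 2144 → June 2144.
June 2144 has only 30 days and the start was day 31, so the date clamps to June 30, 2144.

June 30, 2144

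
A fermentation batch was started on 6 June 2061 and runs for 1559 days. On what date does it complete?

Adding 1559 days from June 6, 2061.
June has 30 days, so 30 − 6 = 24 days remain after June 6, 2061; 1559 − 24 = 1535 left.
July 2061 has 31 days: 1535 − 31 = 1504 left.
August 2061 has 31 days: 1504 − 31 = 1473 left.
September 2061 has 30 days: 1473 − 30 = 1443 left.
October 2061 has 31 days: 1443 − 31 = 1412 left.
November 2061 has 30 days: 1412 − 30 = 1382 left.
December 2061 has 31 days: 1382 − 31 = 1351 left.
January 2062 has 31 days: 1351 − 31 = 1320 left.
February 2062 has 28 days (2062 is not a leap year): 1320 − 28 = 1292 left.
March 2062 has 31 days: 1292 − 31 = 1261 left.
April 2062 has 30 days: 1261 − 30 = 1231 left.
May 2062 has 31 days: 1231 − 31 = 1200 left.
June 2062 has 30 days: 1200 − 30 = 1170 left.
July 2062 has 31 days: 1170 − 31 = 1139 left.
August 2062 has 31 days: 1139 − 31 = 1108 left.
September 2062 has 30 days: 1108 − 30 = 1078 left.
October 2062 has 31 days: 1078 − 31 = 1047 left.
November 2062 has 30 days: 1047 − 30 = 1017 left.
December 2062 has 31 days: 1017 − 31 = 986 left.
January 2063 has 31 days: 986 − 31 = 955 left.
February 2063 has 28 days (2063 is not a leap year): 955 − 28 = 927 left.
March 2063 has 31 days: 927 − 31 = 896 left.
April 2063 has 30 days: 896 − 30 = 866 left.
May 2063 has 31 days: 866 − 31 = 835 left.
June 2063 has 30 days: 835 − 30 = 805 left.
July 2063 has 31 days: 805 − 31 = 774 left.
August 2063 has 31 days: 774 − 31 = 743 left.
September 2063 has 30 days: 743 − 30 = 713 left.
October 2063 has 31 days: 713 − 31 = 682 left.
November 2063 has 30 days: 682 − 30 = 652 left.
December 2063 has 31 days: 652 − 31 = 621 left.
January 2064 has 31 days: 621 − 31 = 590 left.
February 2064 has 29 days (2064 is a leap year): 590 − 29 = 561 left.
March 2064 has 31 days: 561 − 31 = 530 left.
April 2064 has 30 days: 530 − 30 = 500 left.
May 2064 has 31 days: 500 − 31 = 469 left.
June 2064 has 30 days: 469 − 30 = 439 left.
July 2064 has 31 days: 439 − 31 = 408 left.
August 2064 has 31 days: 408 − 31 = 377 left.
September 2064 has 30 days: 377 − 30 = 347 left.
October 2064 has 31 days: 347 − 31 = 316 left.
November 2064 has 30 days: 316 − 30 = 286 left.
December 2064 has 31 days: 286 − 31 = 255 left.
January 2065 has 31 days: 255 − 31 = 224 left.
February 2065 has 28 days (2065 is not a leap year): 224 − 28 = 196 left.
March 2065 has 31 days: 196 − 31 = 165 left.
April 2065 has 30 days: 165 − 30 = 135 left.
May 2065 has 31 days: 135 − 31 = 104 left.
June 2065 has 30 days: 104 − 30 = 74 left.
July 2065 has 31 days: 74 − 31 = 43 left.
August 2065 has 31 days: 43 − 31 = 12 left.
12 days into September 2065 → September 12, 2065.

September 12, 2065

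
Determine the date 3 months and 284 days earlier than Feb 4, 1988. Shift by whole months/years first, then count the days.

Going back 3 months and 284 days from February 4, 1988: first the month/year part, then the days.
month 2 − 3 = -1, which is month 11 of year 1987 → November 1987.
Day 4 is valid in November, giving November 4, 1987.
Now subtract 284 days from November 4, 1987.
Going back 4 days from November 4, 1987 reaches the end of the previous month; 284 − 4 = 280 left.
October 1987 has 31 days: 280 − 31 = 249 left.
September 1987 has 30 days: 249 − 30 = 219 left.
August 1987 has 31 days: 219 − 31 = 188 left.
July 1987 has 31 days: 188 − 31 = 157 left.
June 1987 has 30 days: 157 − 30 = 127 left.
May 1987 has 31 days: 127 − 31 = 96 left.
April 1987 has 30 days: 96 − 30 = 66 left.
March 1987 has 31 days: 66 − 31 = 35 left.
February 1987 has 28 days (1987 is not a leap year): 35 − 28 = 7 left.
January 1987 has 31 days; 31 − 7 = 24 → January 24, 1987.

January 24, 1987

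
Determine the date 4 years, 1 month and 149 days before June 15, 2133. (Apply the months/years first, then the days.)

December 17, 2128

Counting back 4 years, 1 month and 149 days from June 15, 2133: first the month/year part, then the days.
-4 years → 2129; month 6 − 1 = 5 → May 2129.
Day 15 is valid in May, giving May 15, 2129.
Now subtract 149 days from May 15, 2129.
Going back 15 days from May 15, 2129 reaches the end of the previous month; 149 − 15 = 134 left.
April 2129 has 30 days: 134 − 30 = 104 left.
March 2129 has 31 days: 104 − 31 = 73 left.
February 2129 has 28 days (2129 is not a leap year): 73 − 28 = 45 left.
January 2129 has 31 days: 45 − 31 = 14 left.
December 2128 has 31 days; 31 − 14 = 17 → December 17, 2128.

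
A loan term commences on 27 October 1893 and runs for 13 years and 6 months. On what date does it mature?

Counting forward 13 years and 6 months from October 27, 1893.
+13 years → 1906; month 10 + 6 = 16, which is month 4 of year 1907 → April 1907.
Day 27 is valid in April, giving April 27, 1907.

April 27, 1907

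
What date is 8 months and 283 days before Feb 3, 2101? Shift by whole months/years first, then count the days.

August 24, 2099

Counting back 8 months and 283 days from February 3, 2101: first the month/year part, then the days.
month 2 − 8 = -6, which is month 6 of year 2100 → June 2100.
Day 3 is valid in June, giving June 3, 2100.
Now subtract 283 days from June 3, 2100.
Going back 3 days from June 3, 2100 reaches the end of the previous month; 283 − 3 = 280 left.
May 2100 has 31 days: 280 − 31 = 249 left.
April 2100 has 30 days: 249 − 30 = 219 left.
March 2100 has 31 days: 219 − 31 = 188 left.
February 2100 has 28 days (2100 is not a leap year (divisible by 100 but not 400)): 188 − 28 = 160 left.
January 2100 has 31 days: 160 − 31 = 129 left.
December 2099 has 31 days: 129 − 31 = 98 left.
November 2099 has 30 days: 98 − 30 = 68 left.
October 2099 has 31 days: 68 − 31 = 37 left.
September 2099 has 30 days: 37 − 30 = 7 left.
August 2099 has 31 days; 31 − 7 = 24 → August 24, 2099.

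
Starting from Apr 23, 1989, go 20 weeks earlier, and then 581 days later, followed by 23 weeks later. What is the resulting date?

Counting back 20 weeks (= 140 days) from April 23, 1989:
Going back 23 days from April 23, 1989 reaches the end of the previous month; 140 − 23 = 117 left.
March 1989 has 31 days: 117 − 31 = 86 left.
February 1989 has 28 days (1989 is not a leap year): 86 − 28 = 58 left.
January 1989 has 31 days: 58 − 31 = 27 left.
December 1988 has 31 days; 31 − 27 = 4 → December 4, 1988.
Counting forward 581 days from December 4, 1988:
December has 31 days, so 31 − 4 = 27 days remain after December 4, 1988; 581 − 27 = 554 left.
January 1989 has 31 days: 554 − 31 = 523 left.
February 1989 has 28 days (1989 is not a leap year): 523 − 28 = 495 left.
March 1989 has 31 days: 495 − 31 = 464 left.
April 1989 has 30 days: 464 − 30 = 434 left.
May 1989 has 31 days: 434 − 31 = 403 left.
June 1989 has 30 days: 403 − 30 = 373 left.
July 1989 has 31 days: 373 − 31 = 342 left.
August 1989 has 31 days: 342 − 31 = 311 left.
September 1989 has 30 days: 311 − 30 = 281 left.
October 1989 has 31 days: 281 − 31 = 250 left.
November 1989 has 30 days: 250 − 30 = 220 left.
December 1989 has 31 days: 220 − 31 = 189 left.
January 1990 has 31 days: 189 − 31 = 158 left.
February 1990 has 28 days (1990 is not a leap year): 158 − 28 = 130 left.
March 1990 has 31 days: 130 − 31 = 99 left.
April 1990 has 30 days: 99 − 30 = 69 left.
May 1990 has 31 days: 69 − 31 = 38 left.
June 1990 has 30 days: 38 − 30 = 8 left.
8 days into July 1990 → July 8, 1990.
Advancing 23 weeks (= 161 days) from July 8, 1990:
July has 31 days, so 31 − 8 = 23 days remain after July 8, 1990; 161 − 23 = 138 left.
August 1990 has 31 days: 138 − 31 = 107 left.
September 1990 has 30 days: 107 − 30 = 77 left.
October 1990 has 31 days: 77 − 31 = 46 left.
November 1990 has 30 days: 46 − 30 = 16 left.
16 days into December 1990 → December 16, 1990.

December 16, 1990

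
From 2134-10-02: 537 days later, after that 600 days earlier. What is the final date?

July 31, 2134

Advancing 537 days from October 2, 2134:
October has 31 days, so 31 − 2 = 29 days remain after October 2, 2134; 537 − 29 = 508 left.
November 2134 has 30 days: 508 − 30 = 478 left.
December 2134 has 31 days: 478 − 31 = 447 left.
January 2135 has 31 days: 447 − 31 = 416 left.
February 2135 has 28 days (2135 is not a leap year): 416 − 28 = 388 left.
March 2135 has 31 days: 388 − 31 = 357 left.
April 2135 has 30 days: 357 − 30 = 327 left.
May 2135 has 31 days: 327 − 31 = 296 left.
June 2135 has 30 days: 296 − 30 = 266 left.
July 2135 has 31 days: 266 − 31 = 235 left.
August 2135 has 31 days: 235 − 31 = 204 left.
September 2135 has 30 days: 204 − 30 = 174 left.
October 2135 has 31 days: 174 − 31 = 143 left.
November 2135 has 30 days: 143 − 30 = 113 left.
December 2135 has 31 days: 113 − 31 = 82 left.
January 2136 has 31 days: 82 − 31 = 51 left.
February 2136 has 29 days (2136 is a leap year): 51 − 29 = 22 left.
22 days into March 2136 → March 22, 2136.
Subtracting 600 days from March 22, 2136:
Going back 22 days from March 22, 2136 reaches the end of the previous month; 600 − 22 = 578 left.
February 2136 has 29 days (2136 is a leap year): 578 − 29 = 549 left.
January 2136 has 31 days: 549 − 31 = 518 left.
December 2135 has 31 days: 518 − 31 = 487 left.
November 2135 has 30 days: 487 − 30 = 457 left.
October 2135 has 31 days: 457 − 31 = 426 left.
September 2135 has 30 days: 426 − 30 = 396 left.
August 2135 has 31 days: 396 − 31 = 365 left.
July 2135 has 31 days: 365 − 31 = 334 left.
June 2135 has 30 days: 334 − 30 = 304 left.
May 2135 has 31 days: 304 − 31 = 273 left.
April 2135 has 30 days: 273 − 30 = 243 left.
March 2135 has 31 days: 243 − 31 = 212 left.
February 2135 has 28 days (2135 is not a leap year): 212 − 28 = 184 left.
January 2135 has 31 days: 184 − 31 = 153 left.
December 2134 has 31 days: 153 − 31 = 122 left.
November 2134 has 30 days: 122 − 30 = 92 left.
October 2134 has 31 days: 92 − 31 = 61 left.
September 2134 has 30 days: 61 − 30 = 31 left.
August 2134 has 31 days: 31 − 31 = 0 left.
July 2134 has 31 days; 31 − 0 = 31 → July 31, 2134.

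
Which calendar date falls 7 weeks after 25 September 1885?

Advancing 7 weeks = 49 days from September 25, 1885.
September has 30 days, so 30 − 25 = 5 days remain after September 25, 1885; 49 − 5 = 44 left.
October 1885 has 31 days: 44 − 31 = 13 left.
13 days into November 1885 → November 13, 1885.

November 13, 1885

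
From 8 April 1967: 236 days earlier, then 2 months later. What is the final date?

Counting back 236 days from April 8, 1967:
Going back 8 days from April 8, 1967 reaches the end of the previous month; 236 − 8 = 228 left.
March 1967 has 31 days: 228 − 31 = 197 left.
February 1967 has 28 days (1967 is not a leap year): 197 − 28 = 169 left.
January 1967 has 31 days: 169 − 31 = 138 left.
December 1966 has 31 days: 138 − 31 = 107 left.
November 1966 has 30 days: 107 − 30 = 77 left.
October 1966 has 31 days: 77 − 31 = 46 left.
September 1966 has 30 days: 46 − 30 = 16 left.
August 1966 has 31 days; 31 − 16 = 15 → August 15, 1966.
Counting forward 2 months from August 15, 1966:
month 8 + 2 = 10 → October 1966.
Day 15 is valid in October, giving October 15, 1966.

October 15, 1966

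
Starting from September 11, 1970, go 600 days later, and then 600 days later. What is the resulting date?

December 24, 1973

Counting forward 600 days from September 11, 1970:
September has 30 days, so 30 − 11 = 19 days remain after September 11, 1970; 600 − 19 = 581 left.
October 1970 has 31 days: 581 − 31 = 550 left.
November 1970 has 30 days: 550 − 30 = 520 left.
December 1970 has 31 days: 520 − 31 = 489 left.
January 1971 has 31 days: 489 − 31 = 458 left.
February 1971 has 28 days (1971 is not a leap year): 458 − 28 = 430 left.
March 1971 has 31 days: 430 − 31 = 399 left.
April 1971 has 30 days: 399 − 30 = 369 left.
May 1971 has 31 days: 369 − 31 = 338 left.
June 1971 has 30 days: 338 − 30 = 308 left.
July 1971 has 31 days: 308 − 31 = 277 left.
August 1971 has 31 days: 277 − 31 = 246 left.
September 1971 has 30 days: 246 − 30 = 216 left.
October 1971 has 31 days: 216 − 31 = 185 left.
November 1971 has 30 days: 185 − 30 = 155 left.
December 1971 has 31 days: 155 − 31 = 124 left.
January 1972 has 31 days: 124 − 31 = 93 left.
February 1972 has 29 days (1972 is a leap year): 93 − 29 = 64 left.
March 1972 has 31 days: 64 − 31 = 33 left.
April 1972 has 30 days: 33 − 30 = 3 left.
3 days into May 1972 → May 3, 1972.
Counting forward 600 days from May 3, 1972:
May has 31 days, so 31 − 3 = 28 days remain after May 3, 1972; 600 − 28 = 572 left.
June 1972 has 30 days: 572 − 30 = 542 left.
July 1972 has 31 days: 542 − 31 = 511 left.
August 1972 has 31 days: 511 − 31 = 480 left.
September 1972 has 30 days: 480 − 30 = 450 left.
October 1972 has 31 days: 450 − 31 = 419 left.
November 1972 has 30 days: 419 − 30 = 389 left.
December 1972 has 31 days: 389 − 31 = 358 left.
January 1973 has 31 days: 358 − 31 = 327 left.
February 1973 has 28 days (1973 is not a leap year): 327 − 28 = 299 left.
March 1973 has 31 days: 299 − 31 = 268 left.
April 1973 has 30 days: 268 − 30 = 238 left.
May 1973 has 31 days: 238 − 31 = 207 left.
June 1973 has 30 days: 207 − 30 = 177 left.
July 1973 has 31 days: 177 − 31 = 146 left.
August 1973 has 31 days: 146 − 31 = 115 left.
September 1973 has 30 days: 115 − 30 = 85 left.
October 1973 has 31 days: 85 − 31 = 54 left.
November 1973 has 30 days: 54 − 30 = 24 left.
24 days into December 1973 → December 24, 1973.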